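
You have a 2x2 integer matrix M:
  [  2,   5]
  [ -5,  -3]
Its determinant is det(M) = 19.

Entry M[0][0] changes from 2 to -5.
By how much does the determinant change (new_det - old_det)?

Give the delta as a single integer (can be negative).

Cofactor C_00 = -3
Entry delta = -5 - 2 = -7
Det delta = entry_delta * cofactor = -7 * -3 = 21

Answer: 21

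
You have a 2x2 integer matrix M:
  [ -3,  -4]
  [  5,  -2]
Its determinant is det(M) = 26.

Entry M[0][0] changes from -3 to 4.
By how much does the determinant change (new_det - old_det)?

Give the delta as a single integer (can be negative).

Cofactor C_00 = -2
Entry delta = 4 - -3 = 7
Det delta = entry_delta * cofactor = 7 * -2 = -14

Answer: -14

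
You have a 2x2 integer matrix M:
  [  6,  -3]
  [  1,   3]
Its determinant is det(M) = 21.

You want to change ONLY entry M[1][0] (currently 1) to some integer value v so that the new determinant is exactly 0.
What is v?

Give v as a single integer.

det is linear in entry M[1][0]: det = old_det + (v - 1) * C_10
Cofactor C_10 = 3
Want det = 0: 21 + (v - 1) * 3 = 0
  (v - 1) = -21 / 3 = -7
  v = 1 + (-7) = -6

Answer: -6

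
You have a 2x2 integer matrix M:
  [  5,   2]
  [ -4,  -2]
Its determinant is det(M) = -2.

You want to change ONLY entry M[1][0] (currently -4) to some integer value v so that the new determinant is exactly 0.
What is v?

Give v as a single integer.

det is linear in entry M[1][0]: det = old_det + (v - -4) * C_10
Cofactor C_10 = -2
Want det = 0: -2 + (v - -4) * -2 = 0
  (v - -4) = 2 / -2 = -1
  v = -4 + (-1) = -5

Answer: -5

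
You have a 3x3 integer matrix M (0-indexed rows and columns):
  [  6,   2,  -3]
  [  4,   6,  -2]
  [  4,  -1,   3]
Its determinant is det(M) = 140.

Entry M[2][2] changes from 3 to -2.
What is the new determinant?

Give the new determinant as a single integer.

det is linear in row 2: changing M[2][2] by delta changes det by delta * cofactor(2,2).
Cofactor C_22 = (-1)^(2+2) * minor(2,2) = 28
Entry delta = -2 - 3 = -5
Det delta = -5 * 28 = -140
New det = 140 + -140 = 0

Answer: 0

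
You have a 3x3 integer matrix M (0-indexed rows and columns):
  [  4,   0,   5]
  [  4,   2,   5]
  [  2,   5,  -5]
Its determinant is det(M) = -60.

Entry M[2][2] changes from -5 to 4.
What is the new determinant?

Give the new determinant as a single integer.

Answer: 12

Derivation:
det is linear in row 2: changing M[2][2] by delta changes det by delta * cofactor(2,2).
Cofactor C_22 = (-1)^(2+2) * minor(2,2) = 8
Entry delta = 4 - -5 = 9
Det delta = 9 * 8 = 72
New det = -60 + 72 = 12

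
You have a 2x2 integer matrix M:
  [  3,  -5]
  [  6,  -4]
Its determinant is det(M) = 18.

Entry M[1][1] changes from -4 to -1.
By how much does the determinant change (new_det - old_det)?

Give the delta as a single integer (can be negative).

Answer: 9

Derivation:
Cofactor C_11 = 3
Entry delta = -1 - -4 = 3
Det delta = entry_delta * cofactor = 3 * 3 = 9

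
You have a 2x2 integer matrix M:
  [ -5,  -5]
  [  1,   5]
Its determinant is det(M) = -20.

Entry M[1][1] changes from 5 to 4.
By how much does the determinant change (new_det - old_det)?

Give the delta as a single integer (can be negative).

Cofactor C_11 = -5
Entry delta = 4 - 5 = -1
Det delta = entry_delta * cofactor = -1 * -5 = 5

Answer: 5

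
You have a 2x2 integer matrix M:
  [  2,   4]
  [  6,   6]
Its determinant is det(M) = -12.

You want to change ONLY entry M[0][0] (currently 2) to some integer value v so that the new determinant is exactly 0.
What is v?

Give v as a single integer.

det is linear in entry M[0][0]: det = old_det + (v - 2) * C_00
Cofactor C_00 = 6
Want det = 0: -12 + (v - 2) * 6 = 0
  (v - 2) = 12 / 6 = 2
  v = 2 + (2) = 4

Answer: 4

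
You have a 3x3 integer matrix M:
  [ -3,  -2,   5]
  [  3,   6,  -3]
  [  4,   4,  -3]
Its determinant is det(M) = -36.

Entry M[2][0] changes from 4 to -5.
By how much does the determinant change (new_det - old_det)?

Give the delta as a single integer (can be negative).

Cofactor C_20 = -24
Entry delta = -5 - 4 = -9
Det delta = entry_delta * cofactor = -9 * -24 = 216

Answer: 216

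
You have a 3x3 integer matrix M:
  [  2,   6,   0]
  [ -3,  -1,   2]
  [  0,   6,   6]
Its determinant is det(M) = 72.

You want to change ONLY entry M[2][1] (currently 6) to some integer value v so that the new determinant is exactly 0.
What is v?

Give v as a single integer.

Answer: 24

Derivation:
det is linear in entry M[2][1]: det = old_det + (v - 6) * C_21
Cofactor C_21 = -4
Want det = 0: 72 + (v - 6) * -4 = 0
  (v - 6) = -72 / -4 = 18
  v = 6 + (18) = 24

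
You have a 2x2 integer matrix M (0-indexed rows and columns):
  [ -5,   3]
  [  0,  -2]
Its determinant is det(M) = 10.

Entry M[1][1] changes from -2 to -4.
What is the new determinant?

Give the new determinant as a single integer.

det is linear in row 1: changing M[1][1] by delta changes det by delta * cofactor(1,1).
Cofactor C_11 = (-1)^(1+1) * minor(1,1) = -5
Entry delta = -4 - -2 = -2
Det delta = -2 * -5 = 10
New det = 10 + 10 = 20

Answer: 20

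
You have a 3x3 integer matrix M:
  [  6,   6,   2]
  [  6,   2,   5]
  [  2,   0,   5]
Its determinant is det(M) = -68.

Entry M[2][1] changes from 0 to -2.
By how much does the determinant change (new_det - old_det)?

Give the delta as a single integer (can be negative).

Answer: 36

Derivation:
Cofactor C_21 = -18
Entry delta = -2 - 0 = -2
Det delta = entry_delta * cofactor = -2 * -18 = 36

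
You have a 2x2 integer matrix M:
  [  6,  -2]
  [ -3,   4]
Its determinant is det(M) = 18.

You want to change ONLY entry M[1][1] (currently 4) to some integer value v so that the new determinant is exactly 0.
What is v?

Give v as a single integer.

Answer: 1

Derivation:
det is linear in entry M[1][1]: det = old_det + (v - 4) * C_11
Cofactor C_11 = 6
Want det = 0: 18 + (v - 4) * 6 = 0
  (v - 4) = -18 / 6 = -3
  v = 4 + (-3) = 1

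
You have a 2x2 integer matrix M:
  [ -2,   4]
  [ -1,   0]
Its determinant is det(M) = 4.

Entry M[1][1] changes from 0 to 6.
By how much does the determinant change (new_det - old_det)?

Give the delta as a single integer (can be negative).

Answer: -12

Derivation:
Cofactor C_11 = -2
Entry delta = 6 - 0 = 6
Det delta = entry_delta * cofactor = 6 * -2 = -12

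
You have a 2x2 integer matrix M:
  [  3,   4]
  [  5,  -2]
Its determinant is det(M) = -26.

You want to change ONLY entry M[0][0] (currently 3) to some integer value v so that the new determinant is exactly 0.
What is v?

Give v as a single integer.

Answer: -10

Derivation:
det is linear in entry M[0][0]: det = old_det + (v - 3) * C_00
Cofactor C_00 = -2
Want det = 0: -26 + (v - 3) * -2 = 0
  (v - 3) = 26 / -2 = -13
  v = 3 + (-13) = -10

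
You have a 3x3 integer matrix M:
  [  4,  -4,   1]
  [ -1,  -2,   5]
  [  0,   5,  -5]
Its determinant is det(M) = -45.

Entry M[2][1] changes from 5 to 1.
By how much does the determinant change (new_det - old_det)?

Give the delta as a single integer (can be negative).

Cofactor C_21 = -21
Entry delta = 1 - 5 = -4
Det delta = entry_delta * cofactor = -4 * -21 = 84

Answer: 84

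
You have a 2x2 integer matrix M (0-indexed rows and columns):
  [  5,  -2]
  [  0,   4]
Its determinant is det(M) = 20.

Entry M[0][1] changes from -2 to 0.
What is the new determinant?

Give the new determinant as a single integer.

Answer: 20

Derivation:
det is linear in row 0: changing M[0][1] by delta changes det by delta * cofactor(0,1).
Cofactor C_01 = (-1)^(0+1) * minor(0,1) = 0
Entry delta = 0 - -2 = 2
Det delta = 2 * 0 = 0
New det = 20 + 0 = 20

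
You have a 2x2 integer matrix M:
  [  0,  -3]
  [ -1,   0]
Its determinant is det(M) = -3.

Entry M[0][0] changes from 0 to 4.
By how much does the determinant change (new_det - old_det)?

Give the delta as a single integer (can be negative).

Answer: 0

Derivation:
Cofactor C_00 = 0
Entry delta = 4 - 0 = 4
Det delta = entry_delta * cofactor = 4 * 0 = 0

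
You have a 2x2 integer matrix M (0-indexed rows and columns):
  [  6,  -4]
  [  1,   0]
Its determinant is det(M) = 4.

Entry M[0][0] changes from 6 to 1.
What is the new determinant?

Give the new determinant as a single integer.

Answer: 4

Derivation:
det is linear in row 0: changing M[0][0] by delta changes det by delta * cofactor(0,0).
Cofactor C_00 = (-1)^(0+0) * minor(0,0) = 0
Entry delta = 1 - 6 = -5
Det delta = -5 * 0 = 0
New det = 4 + 0 = 4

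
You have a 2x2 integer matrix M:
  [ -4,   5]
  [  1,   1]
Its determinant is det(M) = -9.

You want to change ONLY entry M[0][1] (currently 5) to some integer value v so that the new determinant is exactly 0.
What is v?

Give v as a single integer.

det is linear in entry M[0][1]: det = old_det + (v - 5) * C_01
Cofactor C_01 = -1
Want det = 0: -9 + (v - 5) * -1 = 0
  (v - 5) = 9 / -1 = -9
  v = 5 + (-9) = -4

Answer: -4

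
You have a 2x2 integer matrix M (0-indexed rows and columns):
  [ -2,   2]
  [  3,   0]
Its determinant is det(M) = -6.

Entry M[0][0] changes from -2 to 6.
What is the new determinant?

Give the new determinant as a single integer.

det is linear in row 0: changing M[0][0] by delta changes det by delta * cofactor(0,0).
Cofactor C_00 = (-1)^(0+0) * minor(0,0) = 0
Entry delta = 6 - -2 = 8
Det delta = 8 * 0 = 0
New det = -6 + 0 = -6

Answer: -6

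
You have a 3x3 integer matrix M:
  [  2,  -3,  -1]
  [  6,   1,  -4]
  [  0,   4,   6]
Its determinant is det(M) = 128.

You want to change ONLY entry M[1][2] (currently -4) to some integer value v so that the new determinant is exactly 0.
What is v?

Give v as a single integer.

det is linear in entry M[1][2]: det = old_det + (v - -4) * C_12
Cofactor C_12 = -8
Want det = 0: 128 + (v - -4) * -8 = 0
  (v - -4) = -128 / -8 = 16
  v = -4 + (16) = 12

Answer: 12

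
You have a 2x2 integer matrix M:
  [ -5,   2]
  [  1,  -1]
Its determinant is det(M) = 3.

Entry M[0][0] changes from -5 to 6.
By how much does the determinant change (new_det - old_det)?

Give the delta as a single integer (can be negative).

Answer: -11

Derivation:
Cofactor C_00 = -1
Entry delta = 6 - -5 = 11
Det delta = entry_delta * cofactor = 11 * -1 = -11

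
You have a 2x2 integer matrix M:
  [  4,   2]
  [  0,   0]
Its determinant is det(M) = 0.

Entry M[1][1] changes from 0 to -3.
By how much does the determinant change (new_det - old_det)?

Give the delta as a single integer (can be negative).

Answer: -12

Derivation:
Cofactor C_11 = 4
Entry delta = -3 - 0 = -3
Det delta = entry_delta * cofactor = -3 * 4 = -12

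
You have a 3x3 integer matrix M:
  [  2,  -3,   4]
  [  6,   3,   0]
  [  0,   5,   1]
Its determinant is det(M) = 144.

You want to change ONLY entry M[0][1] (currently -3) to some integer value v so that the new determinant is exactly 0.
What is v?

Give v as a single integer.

Answer: 21

Derivation:
det is linear in entry M[0][1]: det = old_det + (v - -3) * C_01
Cofactor C_01 = -6
Want det = 0: 144 + (v - -3) * -6 = 0
  (v - -3) = -144 / -6 = 24
  v = -3 + (24) = 21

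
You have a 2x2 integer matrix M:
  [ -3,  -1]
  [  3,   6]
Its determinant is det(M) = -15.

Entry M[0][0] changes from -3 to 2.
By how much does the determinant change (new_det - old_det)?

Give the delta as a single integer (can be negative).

Cofactor C_00 = 6
Entry delta = 2 - -3 = 5
Det delta = entry_delta * cofactor = 5 * 6 = 30

Answer: 30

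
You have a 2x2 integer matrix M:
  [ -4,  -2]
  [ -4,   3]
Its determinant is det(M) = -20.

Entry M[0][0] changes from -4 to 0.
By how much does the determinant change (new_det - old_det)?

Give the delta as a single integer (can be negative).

Cofactor C_00 = 3
Entry delta = 0 - -4 = 4
Det delta = entry_delta * cofactor = 4 * 3 = 12

Answer: 12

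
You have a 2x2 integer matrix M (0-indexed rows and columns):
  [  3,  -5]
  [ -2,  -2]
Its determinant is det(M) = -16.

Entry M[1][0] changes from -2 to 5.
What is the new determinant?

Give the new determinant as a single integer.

det is linear in row 1: changing M[1][0] by delta changes det by delta * cofactor(1,0).
Cofactor C_10 = (-1)^(1+0) * minor(1,0) = 5
Entry delta = 5 - -2 = 7
Det delta = 7 * 5 = 35
New det = -16 + 35 = 19

Answer: 19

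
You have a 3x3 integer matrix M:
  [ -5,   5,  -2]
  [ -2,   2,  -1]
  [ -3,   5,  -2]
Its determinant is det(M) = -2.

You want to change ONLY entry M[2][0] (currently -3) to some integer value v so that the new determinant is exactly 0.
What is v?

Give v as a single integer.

det is linear in entry M[2][0]: det = old_det + (v - -3) * C_20
Cofactor C_20 = -1
Want det = 0: -2 + (v - -3) * -1 = 0
  (v - -3) = 2 / -1 = -2
  v = -3 + (-2) = -5

Answer: -5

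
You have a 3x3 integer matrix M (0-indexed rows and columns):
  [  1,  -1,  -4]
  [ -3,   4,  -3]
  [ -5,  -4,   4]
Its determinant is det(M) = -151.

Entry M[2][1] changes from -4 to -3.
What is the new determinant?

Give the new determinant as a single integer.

Answer: -136

Derivation:
det is linear in row 2: changing M[2][1] by delta changes det by delta * cofactor(2,1).
Cofactor C_21 = (-1)^(2+1) * minor(2,1) = 15
Entry delta = -3 - -4 = 1
Det delta = 1 * 15 = 15
New det = -151 + 15 = -136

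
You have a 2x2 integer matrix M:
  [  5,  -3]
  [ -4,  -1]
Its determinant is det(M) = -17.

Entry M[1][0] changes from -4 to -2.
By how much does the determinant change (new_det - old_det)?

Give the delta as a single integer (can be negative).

Cofactor C_10 = 3
Entry delta = -2 - -4 = 2
Det delta = entry_delta * cofactor = 2 * 3 = 6

Answer: 6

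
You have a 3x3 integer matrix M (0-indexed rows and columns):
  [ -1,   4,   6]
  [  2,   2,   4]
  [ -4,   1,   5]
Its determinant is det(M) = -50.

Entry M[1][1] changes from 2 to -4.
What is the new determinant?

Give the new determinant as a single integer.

det is linear in row 1: changing M[1][1] by delta changes det by delta * cofactor(1,1).
Cofactor C_11 = (-1)^(1+1) * minor(1,1) = 19
Entry delta = -4 - 2 = -6
Det delta = -6 * 19 = -114
New det = -50 + -114 = -164

Answer: -164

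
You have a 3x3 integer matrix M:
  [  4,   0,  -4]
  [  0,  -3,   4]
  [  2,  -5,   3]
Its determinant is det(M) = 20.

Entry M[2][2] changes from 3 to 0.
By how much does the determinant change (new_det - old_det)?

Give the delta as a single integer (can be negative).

Answer: 36

Derivation:
Cofactor C_22 = -12
Entry delta = 0 - 3 = -3
Det delta = entry_delta * cofactor = -3 * -12 = 36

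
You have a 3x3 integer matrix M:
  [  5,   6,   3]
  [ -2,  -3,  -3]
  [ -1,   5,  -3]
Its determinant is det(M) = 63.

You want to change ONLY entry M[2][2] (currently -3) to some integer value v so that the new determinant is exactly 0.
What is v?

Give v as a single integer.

Answer: 18

Derivation:
det is linear in entry M[2][2]: det = old_det + (v - -3) * C_22
Cofactor C_22 = -3
Want det = 0: 63 + (v - -3) * -3 = 0
  (v - -3) = -63 / -3 = 21
  v = -3 + (21) = 18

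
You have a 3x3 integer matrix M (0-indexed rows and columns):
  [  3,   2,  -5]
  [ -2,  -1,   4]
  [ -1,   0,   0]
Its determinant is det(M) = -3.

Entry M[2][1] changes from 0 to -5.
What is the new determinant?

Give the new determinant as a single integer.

det is linear in row 2: changing M[2][1] by delta changes det by delta * cofactor(2,1).
Cofactor C_21 = (-1)^(2+1) * minor(2,1) = -2
Entry delta = -5 - 0 = -5
Det delta = -5 * -2 = 10
New det = -3 + 10 = 7

Answer: 7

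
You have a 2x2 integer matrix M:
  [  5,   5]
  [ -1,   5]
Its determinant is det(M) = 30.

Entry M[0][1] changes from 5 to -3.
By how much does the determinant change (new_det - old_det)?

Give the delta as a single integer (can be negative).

Cofactor C_01 = 1
Entry delta = -3 - 5 = -8
Det delta = entry_delta * cofactor = -8 * 1 = -8

Answer: -8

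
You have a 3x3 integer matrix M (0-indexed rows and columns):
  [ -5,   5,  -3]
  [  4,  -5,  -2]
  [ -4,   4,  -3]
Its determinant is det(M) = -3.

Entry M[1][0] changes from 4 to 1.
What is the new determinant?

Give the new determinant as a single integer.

det is linear in row 1: changing M[1][0] by delta changes det by delta * cofactor(1,0).
Cofactor C_10 = (-1)^(1+0) * minor(1,0) = 3
Entry delta = 1 - 4 = -3
Det delta = -3 * 3 = -9
New det = -3 + -9 = -12

Answer: -12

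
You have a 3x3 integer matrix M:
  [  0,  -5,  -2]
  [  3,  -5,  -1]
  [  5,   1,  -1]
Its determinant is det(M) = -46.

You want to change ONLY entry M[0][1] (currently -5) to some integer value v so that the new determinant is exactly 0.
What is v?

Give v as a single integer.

Answer: -28

Derivation:
det is linear in entry M[0][1]: det = old_det + (v - -5) * C_01
Cofactor C_01 = -2
Want det = 0: -46 + (v - -5) * -2 = 0
  (v - -5) = 46 / -2 = -23
  v = -5 + (-23) = -28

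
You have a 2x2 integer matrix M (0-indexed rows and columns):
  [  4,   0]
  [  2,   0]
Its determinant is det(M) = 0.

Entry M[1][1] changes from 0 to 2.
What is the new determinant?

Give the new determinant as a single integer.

det is linear in row 1: changing M[1][1] by delta changes det by delta * cofactor(1,1).
Cofactor C_11 = (-1)^(1+1) * minor(1,1) = 4
Entry delta = 2 - 0 = 2
Det delta = 2 * 4 = 8
New det = 0 + 8 = 8

Answer: 8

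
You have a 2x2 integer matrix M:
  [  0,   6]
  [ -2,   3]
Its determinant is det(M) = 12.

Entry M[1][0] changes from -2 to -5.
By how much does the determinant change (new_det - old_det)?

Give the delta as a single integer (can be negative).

Answer: 18

Derivation:
Cofactor C_10 = -6
Entry delta = -5 - -2 = -3
Det delta = entry_delta * cofactor = -3 * -6 = 18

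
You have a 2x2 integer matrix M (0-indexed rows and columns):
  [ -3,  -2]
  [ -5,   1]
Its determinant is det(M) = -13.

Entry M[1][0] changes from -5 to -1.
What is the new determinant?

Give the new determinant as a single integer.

Answer: -5

Derivation:
det is linear in row 1: changing M[1][0] by delta changes det by delta * cofactor(1,0).
Cofactor C_10 = (-1)^(1+0) * minor(1,0) = 2
Entry delta = -1 - -5 = 4
Det delta = 4 * 2 = 8
New det = -13 + 8 = -5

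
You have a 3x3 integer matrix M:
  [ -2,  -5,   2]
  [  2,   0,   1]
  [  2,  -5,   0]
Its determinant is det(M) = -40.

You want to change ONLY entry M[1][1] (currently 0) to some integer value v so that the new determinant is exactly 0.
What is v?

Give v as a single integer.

det is linear in entry M[1][1]: det = old_det + (v - 0) * C_11
Cofactor C_11 = -4
Want det = 0: -40 + (v - 0) * -4 = 0
  (v - 0) = 40 / -4 = -10
  v = 0 + (-10) = -10

Answer: -10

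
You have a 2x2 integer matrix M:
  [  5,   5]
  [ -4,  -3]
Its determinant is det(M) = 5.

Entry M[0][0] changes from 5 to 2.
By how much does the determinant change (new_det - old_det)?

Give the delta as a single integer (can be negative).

Answer: 9

Derivation:
Cofactor C_00 = -3
Entry delta = 2 - 5 = -3
Det delta = entry_delta * cofactor = -3 * -3 = 9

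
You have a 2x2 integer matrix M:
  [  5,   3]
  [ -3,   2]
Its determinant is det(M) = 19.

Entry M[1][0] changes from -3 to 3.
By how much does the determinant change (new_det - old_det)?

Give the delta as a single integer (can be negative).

Answer: -18

Derivation:
Cofactor C_10 = -3
Entry delta = 3 - -3 = 6
Det delta = entry_delta * cofactor = 6 * -3 = -18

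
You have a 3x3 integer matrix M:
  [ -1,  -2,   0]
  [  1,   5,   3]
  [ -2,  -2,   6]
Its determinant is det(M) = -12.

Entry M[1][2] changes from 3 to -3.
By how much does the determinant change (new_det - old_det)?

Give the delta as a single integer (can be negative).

Cofactor C_12 = 2
Entry delta = -3 - 3 = -6
Det delta = entry_delta * cofactor = -6 * 2 = -12

Answer: -12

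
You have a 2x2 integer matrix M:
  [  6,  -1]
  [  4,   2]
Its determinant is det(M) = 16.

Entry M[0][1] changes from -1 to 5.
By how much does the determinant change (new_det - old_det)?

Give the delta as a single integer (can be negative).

Answer: -24

Derivation:
Cofactor C_01 = -4
Entry delta = 5 - -1 = 6
Det delta = entry_delta * cofactor = 6 * -4 = -24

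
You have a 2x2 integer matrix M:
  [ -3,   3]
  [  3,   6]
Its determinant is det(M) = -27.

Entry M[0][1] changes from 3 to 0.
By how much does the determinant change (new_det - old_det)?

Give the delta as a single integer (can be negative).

Answer: 9

Derivation:
Cofactor C_01 = -3
Entry delta = 0 - 3 = -3
Det delta = entry_delta * cofactor = -3 * -3 = 9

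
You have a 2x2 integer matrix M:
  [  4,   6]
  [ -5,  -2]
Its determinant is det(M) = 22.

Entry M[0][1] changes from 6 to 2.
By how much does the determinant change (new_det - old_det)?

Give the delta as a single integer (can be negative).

Cofactor C_01 = 5
Entry delta = 2 - 6 = -4
Det delta = entry_delta * cofactor = -4 * 5 = -20

Answer: -20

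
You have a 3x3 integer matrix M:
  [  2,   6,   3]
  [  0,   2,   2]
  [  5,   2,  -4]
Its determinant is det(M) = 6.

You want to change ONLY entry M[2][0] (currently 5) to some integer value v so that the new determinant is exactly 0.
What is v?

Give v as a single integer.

Answer: 4

Derivation:
det is linear in entry M[2][0]: det = old_det + (v - 5) * C_20
Cofactor C_20 = 6
Want det = 0: 6 + (v - 5) * 6 = 0
  (v - 5) = -6 / 6 = -1
  v = 5 + (-1) = 4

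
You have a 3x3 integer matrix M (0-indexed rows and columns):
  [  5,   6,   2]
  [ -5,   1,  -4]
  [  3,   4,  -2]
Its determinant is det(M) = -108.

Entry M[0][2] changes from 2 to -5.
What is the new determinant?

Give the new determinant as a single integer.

Answer: 53

Derivation:
det is linear in row 0: changing M[0][2] by delta changes det by delta * cofactor(0,2).
Cofactor C_02 = (-1)^(0+2) * minor(0,2) = -23
Entry delta = -5 - 2 = -7
Det delta = -7 * -23 = 161
New det = -108 + 161 = 53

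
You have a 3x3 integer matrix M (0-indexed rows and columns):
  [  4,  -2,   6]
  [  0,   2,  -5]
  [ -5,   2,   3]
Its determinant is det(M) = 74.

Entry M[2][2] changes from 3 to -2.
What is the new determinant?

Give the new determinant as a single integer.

Answer: 34

Derivation:
det is linear in row 2: changing M[2][2] by delta changes det by delta * cofactor(2,2).
Cofactor C_22 = (-1)^(2+2) * minor(2,2) = 8
Entry delta = -2 - 3 = -5
Det delta = -5 * 8 = -40
New det = 74 + -40 = 34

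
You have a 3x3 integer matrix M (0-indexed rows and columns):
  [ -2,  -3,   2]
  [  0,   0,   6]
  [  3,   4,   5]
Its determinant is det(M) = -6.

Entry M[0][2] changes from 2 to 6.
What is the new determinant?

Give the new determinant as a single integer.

det is linear in row 0: changing M[0][2] by delta changes det by delta * cofactor(0,2).
Cofactor C_02 = (-1)^(0+2) * minor(0,2) = 0
Entry delta = 6 - 2 = 4
Det delta = 4 * 0 = 0
New det = -6 + 0 = -6

Answer: -6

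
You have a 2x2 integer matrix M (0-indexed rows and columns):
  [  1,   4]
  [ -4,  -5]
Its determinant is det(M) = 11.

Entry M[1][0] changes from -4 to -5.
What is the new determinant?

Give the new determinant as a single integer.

Answer: 15

Derivation:
det is linear in row 1: changing M[1][0] by delta changes det by delta * cofactor(1,0).
Cofactor C_10 = (-1)^(1+0) * minor(1,0) = -4
Entry delta = -5 - -4 = -1
Det delta = -1 * -4 = 4
New det = 11 + 4 = 15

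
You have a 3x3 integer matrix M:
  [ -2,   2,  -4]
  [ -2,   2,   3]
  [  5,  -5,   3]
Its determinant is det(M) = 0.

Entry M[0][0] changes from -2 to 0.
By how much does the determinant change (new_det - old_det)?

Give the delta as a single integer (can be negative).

Cofactor C_00 = 21
Entry delta = 0 - -2 = 2
Det delta = entry_delta * cofactor = 2 * 21 = 42

Answer: 42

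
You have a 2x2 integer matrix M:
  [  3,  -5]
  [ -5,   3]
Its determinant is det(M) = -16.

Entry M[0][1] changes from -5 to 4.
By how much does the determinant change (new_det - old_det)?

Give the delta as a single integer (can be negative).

Cofactor C_01 = 5
Entry delta = 4 - -5 = 9
Det delta = entry_delta * cofactor = 9 * 5 = 45

Answer: 45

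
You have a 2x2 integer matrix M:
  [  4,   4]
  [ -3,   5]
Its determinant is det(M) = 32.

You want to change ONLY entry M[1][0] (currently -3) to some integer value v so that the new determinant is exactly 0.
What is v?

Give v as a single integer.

det is linear in entry M[1][0]: det = old_det + (v - -3) * C_10
Cofactor C_10 = -4
Want det = 0: 32 + (v - -3) * -4 = 0
  (v - -3) = -32 / -4 = 8
  v = -3 + (8) = 5

Answer: 5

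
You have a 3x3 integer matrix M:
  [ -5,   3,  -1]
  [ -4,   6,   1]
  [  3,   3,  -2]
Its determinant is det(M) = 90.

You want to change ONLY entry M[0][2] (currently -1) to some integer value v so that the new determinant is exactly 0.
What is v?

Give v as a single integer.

Answer: 2

Derivation:
det is linear in entry M[0][2]: det = old_det + (v - -1) * C_02
Cofactor C_02 = -30
Want det = 0: 90 + (v - -1) * -30 = 0
  (v - -1) = -90 / -30 = 3
  v = -1 + (3) = 2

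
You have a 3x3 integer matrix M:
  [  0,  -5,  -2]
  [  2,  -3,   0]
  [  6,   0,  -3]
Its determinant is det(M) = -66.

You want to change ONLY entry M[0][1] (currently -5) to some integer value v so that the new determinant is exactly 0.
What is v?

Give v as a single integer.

Answer: 6

Derivation:
det is linear in entry M[0][1]: det = old_det + (v - -5) * C_01
Cofactor C_01 = 6
Want det = 0: -66 + (v - -5) * 6 = 0
  (v - -5) = 66 / 6 = 11
  v = -5 + (11) = 6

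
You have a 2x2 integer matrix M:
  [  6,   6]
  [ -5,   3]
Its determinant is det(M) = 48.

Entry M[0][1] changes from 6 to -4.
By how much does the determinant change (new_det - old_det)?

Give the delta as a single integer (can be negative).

Answer: -50

Derivation:
Cofactor C_01 = 5
Entry delta = -4 - 6 = -10
Det delta = entry_delta * cofactor = -10 * 5 = -50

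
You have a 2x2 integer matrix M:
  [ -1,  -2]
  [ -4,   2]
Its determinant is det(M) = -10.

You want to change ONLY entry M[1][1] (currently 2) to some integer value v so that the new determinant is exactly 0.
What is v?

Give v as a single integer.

det is linear in entry M[1][1]: det = old_det + (v - 2) * C_11
Cofactor C_11 = -1
Want det = 0: -10 + (v - 2) * -1 = 0
  (v - 2) = 10 / -1 = -10
  v = 2 + (-10) = -8

Answer: -8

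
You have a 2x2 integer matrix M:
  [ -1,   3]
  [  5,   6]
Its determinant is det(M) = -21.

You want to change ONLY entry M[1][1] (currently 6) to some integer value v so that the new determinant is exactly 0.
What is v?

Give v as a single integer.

Answer: -15

Derivation:
det is linear in entry M[1][1]: det = old_det + (v - 6) * C_11
Cofactor C_11 = -1
Want det = 0: -21 + (v - 6) * -1 = 0
  (v - 6) = 21 / -1 = -21
  v = 6 + (-21) = -15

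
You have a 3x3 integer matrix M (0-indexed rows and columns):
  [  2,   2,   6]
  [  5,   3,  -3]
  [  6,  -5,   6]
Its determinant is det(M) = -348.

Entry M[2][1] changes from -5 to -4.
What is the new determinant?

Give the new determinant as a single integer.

det is linear in row 2: changing M[2][1] by delta changes det by delta * cofactor(2,1).
Cofactor C_21 = (-1)^(2+1) * minor(2,1) = 36
Entry delta = -4 - -5 = 1
Det delta = 1 * 36 = 36
New det = -348 + 36 = -312

Answer: -312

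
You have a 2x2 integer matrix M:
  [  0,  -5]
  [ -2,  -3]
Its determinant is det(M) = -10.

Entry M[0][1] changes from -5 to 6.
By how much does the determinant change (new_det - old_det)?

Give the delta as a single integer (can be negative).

Cofactor C_01 = 2
Entry delta = 6 - -5 = 11
Det delta = entry_delta * cofactor = 11 * 2 = 22

Answer: 22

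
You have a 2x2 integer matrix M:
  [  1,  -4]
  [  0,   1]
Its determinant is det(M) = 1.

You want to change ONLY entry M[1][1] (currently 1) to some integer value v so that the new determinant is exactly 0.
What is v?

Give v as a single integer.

Answer: 0

Derivation:
det is linear in entry M[1][1]: det = old_det + (v - 1) * C_11
Cofactor C_11 = 1
Want det = 0: 1 + (v - 1) * 1 = 0
  (v - 1) = -1 / 1 = -1
  v = 1 + (-1) = 0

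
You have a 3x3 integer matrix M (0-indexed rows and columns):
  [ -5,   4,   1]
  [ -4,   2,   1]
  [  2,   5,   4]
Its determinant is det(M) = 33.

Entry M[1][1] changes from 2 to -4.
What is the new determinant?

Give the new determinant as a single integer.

Answer: 165

Derivation:
det is linear in row 1: changing M[1][1] by delta changes det by delta * cofactor(1,1).
Cofactor C_11 = (-1)^(1+1) * minor(1,1) = -22
Entry delta = -4 - 2 = -6
Det delta = -6 * -22 = 132
New det = 33 + 132 = 165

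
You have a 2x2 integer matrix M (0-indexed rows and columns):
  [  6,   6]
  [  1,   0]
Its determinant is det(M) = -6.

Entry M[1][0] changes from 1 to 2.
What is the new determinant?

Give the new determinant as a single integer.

det is linear in row 1: changing M[1][0] by delta changes det by delta * cofactor(1,0).
Cofactor C_10 = (-1)^(1+0) * minor(1,0) = -6
Entry delta = 2 - 1 = 1
Det delta = 1 * -6 = -6
New det = -6 + -6 = -12

Answer: -12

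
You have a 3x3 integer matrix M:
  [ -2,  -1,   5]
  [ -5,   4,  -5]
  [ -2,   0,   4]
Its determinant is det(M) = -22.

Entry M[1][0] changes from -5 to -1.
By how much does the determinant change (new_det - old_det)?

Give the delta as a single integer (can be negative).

Cofactor C_10 = 4
Entry delta = -1 - -5 = 4
Det delta = entry_delta * cofactor = 4 * 4 = 16

Answer: 16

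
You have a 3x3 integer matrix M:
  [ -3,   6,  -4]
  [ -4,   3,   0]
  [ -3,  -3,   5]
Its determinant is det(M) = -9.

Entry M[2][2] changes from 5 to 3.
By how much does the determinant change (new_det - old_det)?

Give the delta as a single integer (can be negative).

Answer: -30

Derivation:
Cofactor C_22 = 15
Entry delta = 3 - 5 = -2
Det delta = entry_delta * cofactor = -2 * 15 = -30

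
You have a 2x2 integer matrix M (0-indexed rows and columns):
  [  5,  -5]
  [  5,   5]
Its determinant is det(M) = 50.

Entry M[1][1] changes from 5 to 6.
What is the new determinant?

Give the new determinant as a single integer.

Answer: 55

Derivation:
det is linear in row 1: changing M[1][1] by delta changes det by delta * cofactor(1,1).
Cofactor C_11 = (-1)^(1+1) * minor(1,1) = 5
Entry delta = 6 - 5 = 1
Det delta = 1 * 5 = 5
New det = 50 + 5 = 55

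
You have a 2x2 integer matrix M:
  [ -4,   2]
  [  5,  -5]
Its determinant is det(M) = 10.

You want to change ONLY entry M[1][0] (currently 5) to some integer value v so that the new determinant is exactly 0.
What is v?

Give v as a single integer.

det is linear in entry M[1][0]: det = old_det + (v - 5) * C_10
Cofactor C_10 = -2
Want det = 0: 10 + (v - 5) * -2 = 0
  (v - 5) = -10 / -2 = 5
  v = 5 + (5) = 10

Answer: 10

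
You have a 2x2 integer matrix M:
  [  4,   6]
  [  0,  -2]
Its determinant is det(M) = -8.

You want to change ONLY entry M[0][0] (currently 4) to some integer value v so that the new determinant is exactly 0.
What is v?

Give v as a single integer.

det is linear in entry M[0][0]: det = old_det + (v - 4) * C_00
Cofactor C_00 = -2
Want det = 0: -8 + (v - 4) * -2 = 0
  (v - 4) = 8 / -2 = -4
  v = 4 + (-4) = 0

Answer: 0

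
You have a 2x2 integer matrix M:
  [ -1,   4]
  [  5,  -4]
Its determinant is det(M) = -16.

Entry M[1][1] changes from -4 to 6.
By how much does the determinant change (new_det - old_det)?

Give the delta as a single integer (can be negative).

Answer: -10

Derivation:
Cofactor C_11 = -1
Entry delta = 6 - -4 = 10
Det delta = entry_delta * cofactor = 10 * -1 = -10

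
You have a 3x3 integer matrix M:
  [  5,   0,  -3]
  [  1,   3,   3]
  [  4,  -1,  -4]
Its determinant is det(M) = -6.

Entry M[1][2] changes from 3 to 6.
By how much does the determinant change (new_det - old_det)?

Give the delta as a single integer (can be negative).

Answer: 15

Derivation:
Cofactor C_12 = 5
Entry delta = 6 - 3 = 3
Det delta = entry_delta * cofactor = 3 * 5 = 15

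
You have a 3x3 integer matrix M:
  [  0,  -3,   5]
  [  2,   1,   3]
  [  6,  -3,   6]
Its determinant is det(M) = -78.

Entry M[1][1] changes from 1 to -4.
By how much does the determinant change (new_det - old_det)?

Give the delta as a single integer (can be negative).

Cofactor C_11 = -30
Entry delta = -4 - 1 = -5
Det delta = entry_delta * cofactor = -5 * -30 = 150

Answer: 150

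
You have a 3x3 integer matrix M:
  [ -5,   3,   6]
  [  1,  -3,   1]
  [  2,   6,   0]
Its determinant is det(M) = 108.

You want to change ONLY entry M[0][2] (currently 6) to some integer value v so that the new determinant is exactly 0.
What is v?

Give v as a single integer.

det is linear in entry M[0][2]: det = old_det + (v - 6) * C_02
Cofactor C_02 = 12
Want det = 0: 108 + (v - 6) * 12 = 0
  (v - 6) = -108 / 12 = -9
  v = 6 + (-9) = -3

Answer: -3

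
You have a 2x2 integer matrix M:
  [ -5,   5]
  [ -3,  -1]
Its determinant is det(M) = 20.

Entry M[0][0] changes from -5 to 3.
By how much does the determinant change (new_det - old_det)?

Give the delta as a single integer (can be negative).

Answer: -8

Derivation:
Cofactor C_00 = -1
Entry delta = 3 - -5 = 8
Det delta = entry_delta * cofactor = 8 * -1 = -8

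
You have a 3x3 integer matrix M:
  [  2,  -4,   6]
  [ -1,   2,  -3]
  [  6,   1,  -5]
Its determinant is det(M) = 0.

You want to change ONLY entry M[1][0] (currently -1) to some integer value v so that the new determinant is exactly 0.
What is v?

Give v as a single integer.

Answer: -1

Derivation:
det is linear in entry M[1][0]: det = old_det + (v - -1) * C_10
Cofactor C_10 = -14
Want det = 0: 0 + (v - -1) * -14 = 0
  (v - -1) = 0 / -14 = 0
  v = -1 + (0) = -1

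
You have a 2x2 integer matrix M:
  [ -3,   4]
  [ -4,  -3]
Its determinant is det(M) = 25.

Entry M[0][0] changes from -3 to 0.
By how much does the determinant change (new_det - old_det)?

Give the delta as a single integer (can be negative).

Answer: -9

Derivation:
Cofactor C_00 = -3
Entry delta = 0 - -3 = 3
Det delta = entry_delta * cofactor = 3 * -3 = -9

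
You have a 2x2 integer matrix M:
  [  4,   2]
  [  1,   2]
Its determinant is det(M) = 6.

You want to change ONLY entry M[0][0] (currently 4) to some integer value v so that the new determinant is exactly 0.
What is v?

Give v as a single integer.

det is linear in entry M[0][0]: det = old_det + (v - 4) * C_00
Cofactor C_00 = 2
Want det = 0: 6 + (v - 4) * 2 = 0
  (v - 4) = -6 / 2 = -3
  v = 4 + (-3) = 1

Answer: 1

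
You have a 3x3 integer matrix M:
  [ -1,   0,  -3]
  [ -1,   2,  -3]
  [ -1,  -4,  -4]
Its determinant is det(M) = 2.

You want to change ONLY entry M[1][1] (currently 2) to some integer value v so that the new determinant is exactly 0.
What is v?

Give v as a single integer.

Answer: 0

Derivation:
det is linear in entry M[1][1]: det = old_det + (v - 2) * C_11
Cofactor C_11 = 1
Want det = 0: 2 + (v - 2) * 1 = 0
  (v - 2) = -2 / 1 = -2
  v = 2 + (-2) = 0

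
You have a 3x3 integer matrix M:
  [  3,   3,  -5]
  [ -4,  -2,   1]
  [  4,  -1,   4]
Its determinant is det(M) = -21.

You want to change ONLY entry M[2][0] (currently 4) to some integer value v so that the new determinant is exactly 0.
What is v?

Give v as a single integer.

Answer: 1

Derivation:
det is linear in entry M[2][0]: det = old_det + (v - 4) * C_20
Cofactor C_20 = -7
Want det = 0: -21 + (v - 4) * -7 = 0
  (v - 4) = 21 / -7 = -3
  v = 4 + (-3) = 1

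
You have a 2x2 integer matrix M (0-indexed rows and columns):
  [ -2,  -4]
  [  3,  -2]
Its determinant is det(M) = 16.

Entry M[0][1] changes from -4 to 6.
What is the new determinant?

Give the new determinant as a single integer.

Answer: -14

Derivation:
det is linear in row 0: changing M[0][1] by delta changes det by delta * cofactor(0,1).
Cofactor C_01 = (-1)^(0+1) * minor(0,1) = -3
Entry delta = 6 - -4 = 10
Det delta = 10 * -3 = -30
New det = 16 + -30 = -14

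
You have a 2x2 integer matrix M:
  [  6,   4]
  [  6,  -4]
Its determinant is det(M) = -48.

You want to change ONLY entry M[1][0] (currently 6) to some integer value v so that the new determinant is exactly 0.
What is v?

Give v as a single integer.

det is linear in entry M[1][0]: det = old_det + (v - 6) * C_10
Cofactor C_10 = -4
Want det = 0: -48 + (v - 6) * -4 = 0
  (v - 6) = 48 / -4 = -12
  v = 6 + (-12) = -6

Answer: -6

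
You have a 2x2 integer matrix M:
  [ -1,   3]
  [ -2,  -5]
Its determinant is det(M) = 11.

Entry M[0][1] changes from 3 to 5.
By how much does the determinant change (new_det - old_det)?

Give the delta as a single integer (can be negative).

Cofactor C_01 = 2
Entry delta = 5 - 3 = 2
Det delta = entry_delta * cofactor = 2 * 2 = 4

Answer: 4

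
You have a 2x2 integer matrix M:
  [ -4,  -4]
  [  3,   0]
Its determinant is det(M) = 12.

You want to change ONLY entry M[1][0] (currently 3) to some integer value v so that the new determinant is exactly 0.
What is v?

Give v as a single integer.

det is linear in entry M[1][0]: det = old_det + (v - 3) * C_10
Cofactor C_10 = 4
Want det = 0: 12 + (v - 3) * 4 = 0
  (v - 3) = -12 / 4 = -3
  v = 3 + (-3) = 0

Answer: 0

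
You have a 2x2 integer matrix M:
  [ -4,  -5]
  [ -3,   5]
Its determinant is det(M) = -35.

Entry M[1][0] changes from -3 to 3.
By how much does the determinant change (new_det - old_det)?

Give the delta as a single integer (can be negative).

Cofactor C_10 = 5
Entry delta = 3 - -3 = 6
Det delta = entry_delta * cofactor = 6 * 5 = 30

Answer: 30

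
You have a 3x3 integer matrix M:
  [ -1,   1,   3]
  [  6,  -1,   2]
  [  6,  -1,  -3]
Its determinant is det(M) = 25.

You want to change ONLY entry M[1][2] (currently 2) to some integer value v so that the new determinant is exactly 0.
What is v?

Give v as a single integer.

Answer: -3

Derivation:
det is linear in entry M[1][2]: det = old_det + (v - 2) * C_12
Cofactor C_12 = 5
Want det = 0: 25 + (v - 2) * 5 = 0
  (v - 2) = -25 / 5 = -5
  v = 2 + (-5) = -3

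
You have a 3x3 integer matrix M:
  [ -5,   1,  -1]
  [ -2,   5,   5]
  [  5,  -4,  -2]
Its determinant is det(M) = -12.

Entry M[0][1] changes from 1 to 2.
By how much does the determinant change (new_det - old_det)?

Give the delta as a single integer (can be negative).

Answer: 21

Derivation:
Cofactor C_01 = 21
Entry delta = 2 - 1 = 1
Det delta = entry_delta * cofactor = 1 * 21 = 21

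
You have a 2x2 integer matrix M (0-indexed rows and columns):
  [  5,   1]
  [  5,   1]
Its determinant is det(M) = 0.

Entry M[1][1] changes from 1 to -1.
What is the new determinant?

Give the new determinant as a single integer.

Answer: -10

Derivation:
det is linear in row 1: changing M[1][1] by delta changes det by delta * cofactor(1,1).
Cofactor C_11 = (-1)^(1+1) * minor(1,1) = 5
Entry delta = -1 - 1 = -2
Det delta = -2 * 5 = -10
New det = 0 + -10 = -10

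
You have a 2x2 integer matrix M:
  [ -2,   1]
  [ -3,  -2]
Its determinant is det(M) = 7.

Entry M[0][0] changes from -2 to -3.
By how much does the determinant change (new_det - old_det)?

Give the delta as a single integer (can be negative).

Answer: 2

Derivation:
Cofactor C_00 = -2
Entry delta = -3 - -2 = -1
Det delta = entry_delta * cofactor = -1 * -2 = 2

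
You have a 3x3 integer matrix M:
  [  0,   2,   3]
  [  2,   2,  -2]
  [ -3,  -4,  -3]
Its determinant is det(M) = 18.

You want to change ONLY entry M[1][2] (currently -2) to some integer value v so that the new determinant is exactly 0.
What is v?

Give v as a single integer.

det is linear in entry M[1][2]: det = old_det + (v - -2) * C_12
Cofactor C_12 = -6
Want det = 0: 18 + (v - -2) * -6 = 0
  (v - -2) = -18 / -6 = 3
  v = -2 + (3) = 1

Answer: 1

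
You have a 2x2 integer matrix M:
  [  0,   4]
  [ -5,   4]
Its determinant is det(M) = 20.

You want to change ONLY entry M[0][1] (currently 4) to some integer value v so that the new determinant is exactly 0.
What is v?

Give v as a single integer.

Answer: 0

Derivation:
det is linear in entry M[0][1]: det = old_det + (v - 4) * C_01
Cofactor C_01 = 5
Want det = 0: 20 + (v - 4) * 5 = 0
  (v - 4) = -20 / 5 = -4
  v = 4 + (-4) = 0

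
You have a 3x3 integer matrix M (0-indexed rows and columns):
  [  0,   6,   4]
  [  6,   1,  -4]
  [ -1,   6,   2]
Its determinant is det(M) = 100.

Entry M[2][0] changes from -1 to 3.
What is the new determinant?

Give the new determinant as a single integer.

det is linear in row 2: changing M[2][0] by delta changes det by delta * cofactor(2,0).
Cofactor C_20 = (-1)^(2+0) * minor(2,0) = -28
Entry delta = 3 - -1 = 4
Det delta = 4 * -28 = -112
New det = 100 + -112 = -12

Answer: -12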